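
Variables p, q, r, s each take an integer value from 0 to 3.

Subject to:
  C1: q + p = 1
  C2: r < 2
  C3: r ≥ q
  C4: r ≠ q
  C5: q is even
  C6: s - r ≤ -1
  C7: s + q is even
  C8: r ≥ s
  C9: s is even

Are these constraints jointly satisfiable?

The assignment p = 1, q = 0, r = 1, s = 0 works:
  constraint 1 holds since q + p = 1.
  constraint 5 holds since q = 0 is even.
  constraint 6 holds since s - r = -1.
The rest check out directly.

Satisfiable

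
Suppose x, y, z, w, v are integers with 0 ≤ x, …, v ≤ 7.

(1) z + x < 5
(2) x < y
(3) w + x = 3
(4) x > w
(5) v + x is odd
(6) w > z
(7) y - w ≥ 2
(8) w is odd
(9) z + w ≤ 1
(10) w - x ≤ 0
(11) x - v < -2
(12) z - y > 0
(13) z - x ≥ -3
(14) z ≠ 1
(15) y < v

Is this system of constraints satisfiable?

Constraints 2, 4, 6, and 12 give w < x, x < y, y < z, z < w. Chaining: w < x < y < z < w, which forces w < w — impossible.

Unsatisfiable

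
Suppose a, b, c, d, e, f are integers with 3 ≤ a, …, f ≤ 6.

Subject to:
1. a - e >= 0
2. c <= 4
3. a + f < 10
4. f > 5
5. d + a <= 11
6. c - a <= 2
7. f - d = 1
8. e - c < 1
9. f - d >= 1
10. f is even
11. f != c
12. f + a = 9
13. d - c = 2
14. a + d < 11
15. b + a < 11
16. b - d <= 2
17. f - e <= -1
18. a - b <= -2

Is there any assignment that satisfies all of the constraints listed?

Constraints 1, 9, 16, 17, and 18 give e − f ≥ 1, f − d ≥ 1, d − b ≥ -2, b − a ≥ 2, a − e ≥ 0.
Adding all 5 inequalities: the left sides telescope to 0, and the right sides sum to 1 + 1 + (-2) + 2 + 0 = 2. So 0 ≥ 2, which is false.

Unsatisfiable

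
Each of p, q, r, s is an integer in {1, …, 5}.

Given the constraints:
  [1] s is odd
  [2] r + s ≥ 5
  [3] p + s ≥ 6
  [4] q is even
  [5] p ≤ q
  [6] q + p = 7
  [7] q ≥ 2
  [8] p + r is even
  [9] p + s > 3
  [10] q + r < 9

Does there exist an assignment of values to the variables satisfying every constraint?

Satisfiable

Try p = 3, q = 4, r = 3, s = 3.
Check constraint 2: r + s = 6; constraint 3: p + s = 6. The remaining constraints are straightforward to verify.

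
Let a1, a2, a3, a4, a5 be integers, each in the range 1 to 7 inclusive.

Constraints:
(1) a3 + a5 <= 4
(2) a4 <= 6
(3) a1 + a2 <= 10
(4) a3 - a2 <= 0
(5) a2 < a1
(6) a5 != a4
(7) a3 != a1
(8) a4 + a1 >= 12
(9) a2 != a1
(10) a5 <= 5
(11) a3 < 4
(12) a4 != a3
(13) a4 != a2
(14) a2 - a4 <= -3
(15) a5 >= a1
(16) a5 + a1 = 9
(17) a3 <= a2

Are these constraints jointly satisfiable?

Unsatisfiable

From constraint 2: a4 ≤ 6. From constraints 10 and 15: a1 ≤ a5 ≤ 5. Hence a4 + a1 ≤ 11. But constraint 8 requires a4 + a1 ≥ 12, and 12 > 11. Contradiction.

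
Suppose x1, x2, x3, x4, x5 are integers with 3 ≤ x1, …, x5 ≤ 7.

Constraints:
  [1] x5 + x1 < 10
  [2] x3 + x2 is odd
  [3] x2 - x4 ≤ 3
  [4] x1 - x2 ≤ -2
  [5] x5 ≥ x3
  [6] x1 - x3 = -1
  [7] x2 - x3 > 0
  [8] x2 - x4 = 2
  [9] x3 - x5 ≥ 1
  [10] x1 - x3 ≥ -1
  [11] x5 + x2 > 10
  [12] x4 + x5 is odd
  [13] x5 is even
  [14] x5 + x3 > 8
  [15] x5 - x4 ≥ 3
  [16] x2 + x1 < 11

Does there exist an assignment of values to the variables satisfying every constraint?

Constraints 3, 4, 9, 10, and 15 give x3 − x5 ≥ 1, x5 − x4 ≥ 3, x4 − x2 ≥ -3, x2 − x1 ≥ 2, x1 − x3 ≥ -1.
Adding all 5 inequalities: the left sides telescope to 0, and the right sides sum to 1 + 3 + (-3) + 2 + (-1) = 2. So 0 ≥ 2, which is false.

Unsatisfiable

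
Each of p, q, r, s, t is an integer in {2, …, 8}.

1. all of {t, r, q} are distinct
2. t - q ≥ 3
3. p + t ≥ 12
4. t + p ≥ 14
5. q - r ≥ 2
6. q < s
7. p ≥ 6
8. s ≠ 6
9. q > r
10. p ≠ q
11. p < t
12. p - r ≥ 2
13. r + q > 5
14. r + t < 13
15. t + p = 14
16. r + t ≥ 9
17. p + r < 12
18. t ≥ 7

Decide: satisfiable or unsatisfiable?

Try p = 6, q = 5, r = 3, s = 8, t = 8.
Check constraint 2: t - q = 3; constraint 3: p + t = 14; constraint 4: t + p = 14. The remaining constraints are straightforward to verify.

Satisfiable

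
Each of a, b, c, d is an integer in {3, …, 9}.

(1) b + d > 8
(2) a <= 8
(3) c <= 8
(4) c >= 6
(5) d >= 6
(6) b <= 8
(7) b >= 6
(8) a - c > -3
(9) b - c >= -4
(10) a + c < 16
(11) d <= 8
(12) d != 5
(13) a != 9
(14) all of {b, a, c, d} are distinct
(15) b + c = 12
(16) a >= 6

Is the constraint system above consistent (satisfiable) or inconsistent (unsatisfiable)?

Constraints 2, 3, 4, 5, 6, 7, 11, and 16 confine each of b, a, c, d to the 3 values {6, …, 8}.
Constraint 14 requires all 4 of them to be distinct, but only 3 values are available — impossible by the pigeonhole principle.

Unsatisfiable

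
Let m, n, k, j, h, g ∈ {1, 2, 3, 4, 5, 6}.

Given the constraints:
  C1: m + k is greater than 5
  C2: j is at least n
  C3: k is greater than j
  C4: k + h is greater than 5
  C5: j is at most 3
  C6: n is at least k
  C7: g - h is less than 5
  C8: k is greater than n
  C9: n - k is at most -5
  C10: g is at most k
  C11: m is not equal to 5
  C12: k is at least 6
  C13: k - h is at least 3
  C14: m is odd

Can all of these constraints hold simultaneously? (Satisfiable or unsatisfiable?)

Unsatisfiable

From constraints 6 and 12: n ≥ k and k ≥ 6, so n ≥ 6. From constraints 2 and 5: n ≤ j and j ≤ 3, so n ≤ 3. But 3 < 6, so no value of n works.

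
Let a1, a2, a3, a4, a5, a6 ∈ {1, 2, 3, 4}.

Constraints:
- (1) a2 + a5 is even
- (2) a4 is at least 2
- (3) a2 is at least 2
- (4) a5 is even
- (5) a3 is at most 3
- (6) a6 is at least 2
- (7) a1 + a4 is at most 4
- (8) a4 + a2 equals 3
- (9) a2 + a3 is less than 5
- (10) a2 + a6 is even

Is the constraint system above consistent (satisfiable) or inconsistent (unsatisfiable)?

Unsatisfiable

From constraint 2: a4 ≥ 2. From constraint 3: a2 ≥ 2. Hence a4 + a2 ≥ 4. But constraint 8 requires a4 + a2 = 3, and 3 < 4. Contradiction.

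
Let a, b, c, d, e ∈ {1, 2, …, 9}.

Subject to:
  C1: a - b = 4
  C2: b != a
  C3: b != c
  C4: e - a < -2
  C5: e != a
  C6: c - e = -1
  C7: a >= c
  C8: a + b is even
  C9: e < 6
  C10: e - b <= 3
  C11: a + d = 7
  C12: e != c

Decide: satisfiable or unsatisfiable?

Satisfiable

Setting (a, b, c, d, e) = (6, 2, 1, 1, 2) satisfies everything: constraint 1: a - b = 4; constraint 4: e - a = -4; constraint 6: c - e = -1, and the others follow.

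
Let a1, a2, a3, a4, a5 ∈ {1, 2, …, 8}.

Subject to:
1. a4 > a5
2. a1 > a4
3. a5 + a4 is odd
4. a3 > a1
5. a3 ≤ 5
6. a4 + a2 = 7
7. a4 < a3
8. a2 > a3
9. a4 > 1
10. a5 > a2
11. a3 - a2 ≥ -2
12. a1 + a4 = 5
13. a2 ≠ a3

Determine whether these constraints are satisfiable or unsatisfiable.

Constraints 1, 2, 4, 8, and 10 give a5 < a4, a4 < a1, a1 < a3, a3 < a2, a2 < a5. Chaining: a5 < a4 < a1 < a3 < a2 < a5, which forces a5 < a5 — impossible.

Unsatisfiable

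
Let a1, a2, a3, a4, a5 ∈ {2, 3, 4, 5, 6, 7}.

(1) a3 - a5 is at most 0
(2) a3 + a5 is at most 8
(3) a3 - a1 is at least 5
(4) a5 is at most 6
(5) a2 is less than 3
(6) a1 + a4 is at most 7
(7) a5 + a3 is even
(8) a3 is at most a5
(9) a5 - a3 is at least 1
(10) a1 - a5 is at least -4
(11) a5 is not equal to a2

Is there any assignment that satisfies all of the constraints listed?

Constraints 3, 9, and 10 give a1 − a5 ≥ -4, a5 − a3 ≥ 1, a3 − a1 ≥ 5.
Adding all 3 inequalities: the left sides telescope to 0, and the right sides sum to (-4) + 1 + 5 = 2. So 0 ≥ 2, which is false.

Unsatisfiable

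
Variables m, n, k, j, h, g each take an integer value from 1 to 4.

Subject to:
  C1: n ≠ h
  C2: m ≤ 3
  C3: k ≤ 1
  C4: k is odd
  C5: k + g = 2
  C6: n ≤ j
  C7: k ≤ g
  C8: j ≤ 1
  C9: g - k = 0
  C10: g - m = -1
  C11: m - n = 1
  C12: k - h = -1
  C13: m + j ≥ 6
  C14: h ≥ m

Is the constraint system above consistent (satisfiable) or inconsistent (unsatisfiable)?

Unsatisfiable

From constraint 2: m ≤ 3. From constraint 8: j ≤ 1. Hence m + j ≤ 4. But constraint 13 requires m + j ≥ 6, and 6 > 4. Contradiction.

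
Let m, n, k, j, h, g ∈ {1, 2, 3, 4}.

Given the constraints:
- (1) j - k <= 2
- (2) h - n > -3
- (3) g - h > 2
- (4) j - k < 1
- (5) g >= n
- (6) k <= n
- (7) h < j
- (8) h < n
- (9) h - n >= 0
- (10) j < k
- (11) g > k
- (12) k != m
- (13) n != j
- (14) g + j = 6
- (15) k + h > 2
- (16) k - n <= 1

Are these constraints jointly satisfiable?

Constraints 6, 7, 9, and 10 give k ≤ n, n ≤ h, h < j, j < k. Chaining: k ≤ n ≤ h < j < k, which forces k < k — impossible.

Unsatisfiable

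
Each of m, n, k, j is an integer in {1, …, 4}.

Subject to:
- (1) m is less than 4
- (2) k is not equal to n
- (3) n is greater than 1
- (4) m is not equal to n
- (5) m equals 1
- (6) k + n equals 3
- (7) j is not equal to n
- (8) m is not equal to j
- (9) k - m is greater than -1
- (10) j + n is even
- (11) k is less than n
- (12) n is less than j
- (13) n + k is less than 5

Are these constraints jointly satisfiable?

Take m = 1, n = 2, k = 1, j = 4. Then constraint 6: k + n = 3; constraint 9: k - m = 0, and every other listed constraint is also met.

Satisfiable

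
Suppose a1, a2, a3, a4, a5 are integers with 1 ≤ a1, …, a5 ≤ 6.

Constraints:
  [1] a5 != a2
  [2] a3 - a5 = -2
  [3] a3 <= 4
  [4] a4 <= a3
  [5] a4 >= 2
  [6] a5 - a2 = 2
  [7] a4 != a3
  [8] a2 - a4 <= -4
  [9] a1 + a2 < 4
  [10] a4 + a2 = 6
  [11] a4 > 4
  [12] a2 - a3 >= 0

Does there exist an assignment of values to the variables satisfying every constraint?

From constraint 11: a4 ≥ 5. From constraints 3 and 4: a4 ≤ a3 and a3 ≤ 4, so a4 ≤ 4. But 4 < 5, so no value of a4 works.

Unsatisfiable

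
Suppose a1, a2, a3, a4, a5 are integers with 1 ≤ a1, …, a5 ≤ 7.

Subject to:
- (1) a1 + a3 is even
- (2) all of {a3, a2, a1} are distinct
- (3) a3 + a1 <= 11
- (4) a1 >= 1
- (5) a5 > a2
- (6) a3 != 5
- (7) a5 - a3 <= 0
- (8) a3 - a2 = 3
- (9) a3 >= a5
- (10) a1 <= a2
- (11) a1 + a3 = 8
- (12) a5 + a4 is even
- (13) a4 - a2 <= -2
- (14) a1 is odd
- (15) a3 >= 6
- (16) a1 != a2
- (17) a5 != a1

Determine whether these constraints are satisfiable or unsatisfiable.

Satisfiable

Try a1 = 1, a2 = 4, a3 = 7, a4 = 1, a5 = 7.
Check constraint 3: a3 + a1 = 8; constraint 7: a5 - a3 = 0; constraint 8: a3 - a2 = 3. The remaining constraints are straightforward to verify.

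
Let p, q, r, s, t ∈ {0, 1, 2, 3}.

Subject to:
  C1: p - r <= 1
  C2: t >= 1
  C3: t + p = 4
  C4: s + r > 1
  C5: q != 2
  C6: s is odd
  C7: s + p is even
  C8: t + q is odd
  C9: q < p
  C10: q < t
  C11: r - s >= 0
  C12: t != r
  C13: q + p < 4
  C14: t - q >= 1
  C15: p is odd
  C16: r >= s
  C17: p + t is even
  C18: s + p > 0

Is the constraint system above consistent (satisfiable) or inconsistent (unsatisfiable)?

One satisfying assignment is p = 1, q = 0, r = 1, s = 1, t = 3.
For the less obvious constraints — constraint 1: p - r = 0; constraint 3: t + p = 4 — and the others hold by inspection.

Satisfiable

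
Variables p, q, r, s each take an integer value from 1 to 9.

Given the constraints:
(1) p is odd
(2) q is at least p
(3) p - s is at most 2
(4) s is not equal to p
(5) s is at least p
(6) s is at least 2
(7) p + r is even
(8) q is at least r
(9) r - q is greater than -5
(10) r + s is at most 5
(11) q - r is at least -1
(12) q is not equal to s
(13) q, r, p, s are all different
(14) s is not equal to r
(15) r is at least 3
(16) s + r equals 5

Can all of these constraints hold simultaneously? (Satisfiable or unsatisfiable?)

Satisfiable

The assignment p = 1, q = 5, r = 3, s = 2 works:
  constraint 3 holds since p - s = -1.
  constraint 9 holds since r - q = -2.
The rest check out directly.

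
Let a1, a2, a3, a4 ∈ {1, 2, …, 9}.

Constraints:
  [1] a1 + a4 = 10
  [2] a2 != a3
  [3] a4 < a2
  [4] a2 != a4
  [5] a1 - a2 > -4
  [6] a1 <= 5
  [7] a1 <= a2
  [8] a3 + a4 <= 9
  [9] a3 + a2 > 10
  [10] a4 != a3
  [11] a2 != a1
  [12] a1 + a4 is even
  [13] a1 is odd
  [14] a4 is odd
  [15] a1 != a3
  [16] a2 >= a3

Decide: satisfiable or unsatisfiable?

The assignment a1 = 5, a2 = 8, a3 = 3, a4 = 5 works:
  constraint 1 holds since a1 + a4 = 10.
  constraint 5 holds since a1 - a2 = -3.
  constraint 8 holds since a3 + a4 = 8.
The rest check out directly.

Satisfiable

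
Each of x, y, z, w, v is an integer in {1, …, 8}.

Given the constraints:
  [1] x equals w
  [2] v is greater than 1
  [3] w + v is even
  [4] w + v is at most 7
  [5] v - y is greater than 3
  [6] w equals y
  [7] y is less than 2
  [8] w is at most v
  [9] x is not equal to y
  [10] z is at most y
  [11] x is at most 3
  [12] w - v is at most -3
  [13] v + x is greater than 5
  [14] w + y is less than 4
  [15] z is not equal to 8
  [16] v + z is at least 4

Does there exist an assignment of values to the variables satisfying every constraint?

Unsatisfiable

From constraints 1 and 6, x = w = y, so x = y. But constraint 9 says x ≠ y. Contradiction.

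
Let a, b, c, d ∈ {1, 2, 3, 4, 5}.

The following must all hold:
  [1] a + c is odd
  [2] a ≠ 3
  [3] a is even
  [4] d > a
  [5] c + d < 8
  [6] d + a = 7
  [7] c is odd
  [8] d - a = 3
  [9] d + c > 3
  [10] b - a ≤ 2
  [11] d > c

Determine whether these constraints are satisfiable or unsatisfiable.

Satisfiable

One satisfying assignment is a = 2, b = 3, c = 1, d = 5.
For the less obvious constraints — constraint 5: c + d = 6; constraint 6: d + a = 7; constraint 8: d - a = 3 — and the others hold by inspection.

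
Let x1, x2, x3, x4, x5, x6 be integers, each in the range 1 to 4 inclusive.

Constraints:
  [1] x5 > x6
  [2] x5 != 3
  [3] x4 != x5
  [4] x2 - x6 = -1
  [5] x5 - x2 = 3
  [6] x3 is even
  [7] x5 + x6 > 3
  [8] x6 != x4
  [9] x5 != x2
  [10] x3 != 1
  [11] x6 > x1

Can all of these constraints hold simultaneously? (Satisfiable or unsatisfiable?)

Satisfiable

Setting (x1, x2, x3, x4, x5, x6) = (1, 1, 2, 3, 4, 2) satisfies everything: constraint 4: x2 - x6 = -1; constraint 5: x5 - x2 = 3; constraint 7: x5 + x6 = 6, and the others follow.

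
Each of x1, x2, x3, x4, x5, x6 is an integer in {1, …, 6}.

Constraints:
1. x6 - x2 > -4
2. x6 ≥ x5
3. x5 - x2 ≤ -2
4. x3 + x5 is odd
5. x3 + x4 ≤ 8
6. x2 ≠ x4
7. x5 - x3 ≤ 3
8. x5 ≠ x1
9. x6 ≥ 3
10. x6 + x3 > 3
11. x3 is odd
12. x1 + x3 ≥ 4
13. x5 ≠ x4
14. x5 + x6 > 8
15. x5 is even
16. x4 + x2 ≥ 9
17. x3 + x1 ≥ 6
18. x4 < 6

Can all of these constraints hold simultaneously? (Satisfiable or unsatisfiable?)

Satisfiable

The assignment x1 = 5, x2 = 6, x3 = 1, x4 = 5, x5 = 4, x6 = 5 works:
  constraint 1 holds since x6 - x2 = -1.
  constraint 3 holds since x5 - x2 = -2.
The rest check out directly.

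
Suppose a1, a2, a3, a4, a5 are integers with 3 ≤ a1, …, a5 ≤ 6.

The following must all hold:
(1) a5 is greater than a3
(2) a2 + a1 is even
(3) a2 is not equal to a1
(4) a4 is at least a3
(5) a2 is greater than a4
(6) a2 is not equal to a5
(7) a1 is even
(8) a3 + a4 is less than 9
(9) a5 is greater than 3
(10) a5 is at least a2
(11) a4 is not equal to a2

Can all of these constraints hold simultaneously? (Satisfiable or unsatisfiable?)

The assignment a1 = 6, a2 = 4, a3 = 3, a4 = 3, a5 = 6 works:
  constraint 2 holds since a2 + a1 = 10 is even.
  constraint 8 holds since a3 + a4 = 6.
The rest check out directly.

Satisfiable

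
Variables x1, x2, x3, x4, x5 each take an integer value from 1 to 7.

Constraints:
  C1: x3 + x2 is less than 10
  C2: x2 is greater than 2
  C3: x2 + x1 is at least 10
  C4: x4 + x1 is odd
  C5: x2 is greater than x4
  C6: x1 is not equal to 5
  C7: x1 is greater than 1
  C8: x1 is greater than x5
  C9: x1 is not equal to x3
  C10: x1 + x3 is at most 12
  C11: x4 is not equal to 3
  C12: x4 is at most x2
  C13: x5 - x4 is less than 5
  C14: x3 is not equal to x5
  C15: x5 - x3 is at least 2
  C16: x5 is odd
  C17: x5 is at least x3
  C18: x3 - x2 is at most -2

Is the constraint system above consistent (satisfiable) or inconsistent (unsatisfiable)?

Satisfiable

Take x1 = 6, x2 = 5, x3 = 3, x4 = 1, x5 = 5. Then constraint 1: x3 + x2 = 8; constraint 3: x2 + x1 = 11; constraint 10: x1 + x3 = 9, and every other listed constraint is also met.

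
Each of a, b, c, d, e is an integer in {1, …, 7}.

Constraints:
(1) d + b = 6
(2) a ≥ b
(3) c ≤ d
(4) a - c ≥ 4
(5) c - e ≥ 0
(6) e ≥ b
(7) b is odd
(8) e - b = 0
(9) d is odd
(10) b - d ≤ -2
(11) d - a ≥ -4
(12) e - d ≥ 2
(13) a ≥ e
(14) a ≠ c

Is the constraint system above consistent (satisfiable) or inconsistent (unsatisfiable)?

Constraints 4, 5, 11, and 12 give d − a ≥ -4, a − c ≥ 4, c − e ≥ 0, e − d ≥ 2.
Adding all 4 inequalities: the left sides telescope to 0, and the right sides sum to (-4) + 4 + 0 + 2 = 2. So 0 ≥ 2, which is false.

Unsatisfiable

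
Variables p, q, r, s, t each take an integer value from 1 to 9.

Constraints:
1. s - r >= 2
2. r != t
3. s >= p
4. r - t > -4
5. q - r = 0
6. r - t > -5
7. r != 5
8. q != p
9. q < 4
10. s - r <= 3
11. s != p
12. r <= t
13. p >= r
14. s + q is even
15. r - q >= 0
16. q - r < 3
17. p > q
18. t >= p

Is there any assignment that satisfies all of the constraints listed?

Take p = 2, q = 1, r = 1, s = 3, t = 4. Then constraint 1: s - r = 2; constraint 4: r - t = -3; constraint 5: q - r = 0, and every other listed constraint is also met.

Satisfiable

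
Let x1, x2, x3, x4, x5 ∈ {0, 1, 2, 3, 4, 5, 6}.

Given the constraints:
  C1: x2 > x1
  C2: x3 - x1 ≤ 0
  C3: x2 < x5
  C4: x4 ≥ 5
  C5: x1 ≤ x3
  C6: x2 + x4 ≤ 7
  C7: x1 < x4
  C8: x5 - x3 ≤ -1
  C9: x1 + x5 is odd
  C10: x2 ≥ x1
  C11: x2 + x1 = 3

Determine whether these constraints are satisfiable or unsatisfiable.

Unsatisfiable

Constraints 1, 2, 3, and 8 give x3 ≤ x1, x1 < x2, x2 < x5, x5 < x3. Chaining: x3 ≤ x1 < x2 < x5 < x3, which forces x3 < x3 — impossible.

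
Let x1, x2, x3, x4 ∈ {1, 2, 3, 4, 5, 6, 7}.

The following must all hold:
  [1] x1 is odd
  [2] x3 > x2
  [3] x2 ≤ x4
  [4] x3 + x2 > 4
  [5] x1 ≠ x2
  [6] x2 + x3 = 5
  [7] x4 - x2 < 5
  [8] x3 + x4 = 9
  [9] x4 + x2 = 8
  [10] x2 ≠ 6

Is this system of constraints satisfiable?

Satisfiable

Setting (x1, x2, x3, x4) = (7, 2, 3, 6) satisfies everything: constraint 4: x3 + x2 = 5; constraint 6: x2 + x3 = 5, and the others follow.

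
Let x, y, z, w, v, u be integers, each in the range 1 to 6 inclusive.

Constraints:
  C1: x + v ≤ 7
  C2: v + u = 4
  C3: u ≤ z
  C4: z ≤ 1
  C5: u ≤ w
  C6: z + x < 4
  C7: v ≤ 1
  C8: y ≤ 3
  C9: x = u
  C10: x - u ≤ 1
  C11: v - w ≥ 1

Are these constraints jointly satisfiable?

From constraint 7: v ≤ 1. From constraints 3 and 4: u ≤ z ≤ 1. Hence v + u ≤ 2. But constraint 2 requires v + u = 4, and 4 > 2. Contradiction.

Unsatisfiable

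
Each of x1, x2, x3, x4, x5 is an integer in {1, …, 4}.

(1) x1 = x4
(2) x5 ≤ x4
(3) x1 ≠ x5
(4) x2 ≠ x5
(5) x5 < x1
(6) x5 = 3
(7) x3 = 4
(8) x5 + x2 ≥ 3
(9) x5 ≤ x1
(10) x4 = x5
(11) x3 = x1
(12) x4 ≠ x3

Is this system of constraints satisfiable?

Unsatisfiable

Constraint 7 fixes x3 = 4 and constraint 6 fixes x5 = 3. Constraints 1, 10, and 11 give x3 = x1 = x4 = x5, so x3 = x5. But 4 ≠ 3 — contradiction.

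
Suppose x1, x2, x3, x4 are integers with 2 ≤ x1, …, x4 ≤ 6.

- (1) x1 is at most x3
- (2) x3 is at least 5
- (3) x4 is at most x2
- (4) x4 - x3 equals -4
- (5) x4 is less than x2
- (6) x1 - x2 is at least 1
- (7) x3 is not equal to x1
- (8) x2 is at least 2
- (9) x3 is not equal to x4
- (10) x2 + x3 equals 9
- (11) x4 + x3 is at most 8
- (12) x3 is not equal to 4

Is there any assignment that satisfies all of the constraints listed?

Try x1 = 5, x2 = 3, x3 = 6, x4 = 2.
Check constraint 4: x4 - x3 = -4; constraint 6: x1 - x2 = 2; constraint 10: x2 + x3 = 9. The remaining constraints are straightforward to verify.

Satisfiable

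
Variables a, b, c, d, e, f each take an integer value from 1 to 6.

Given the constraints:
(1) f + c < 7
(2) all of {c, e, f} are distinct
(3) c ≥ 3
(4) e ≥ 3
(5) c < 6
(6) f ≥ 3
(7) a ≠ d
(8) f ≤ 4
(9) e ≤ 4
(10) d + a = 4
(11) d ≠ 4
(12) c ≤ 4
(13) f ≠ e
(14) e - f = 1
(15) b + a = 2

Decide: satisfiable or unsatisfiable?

Constraints 3, 4, 6, 8, 9, and 12 confine each of c, e, f to the 2 values {3, 4}.
Constraint 2 requires all 3 of them to be distinct, but only 2 values are available — impossible by the pigeonhole principle.

Unsatisfiable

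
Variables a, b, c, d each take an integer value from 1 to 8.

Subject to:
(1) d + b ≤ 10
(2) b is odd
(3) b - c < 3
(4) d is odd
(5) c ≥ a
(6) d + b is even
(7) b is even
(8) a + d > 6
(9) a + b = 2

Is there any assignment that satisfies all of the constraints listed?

Unsatisfiable

Constraint 4 makes d odd and constraint 7 makes b even, so d + b must be odd. Constraint 6 says d + b is even — contradiction.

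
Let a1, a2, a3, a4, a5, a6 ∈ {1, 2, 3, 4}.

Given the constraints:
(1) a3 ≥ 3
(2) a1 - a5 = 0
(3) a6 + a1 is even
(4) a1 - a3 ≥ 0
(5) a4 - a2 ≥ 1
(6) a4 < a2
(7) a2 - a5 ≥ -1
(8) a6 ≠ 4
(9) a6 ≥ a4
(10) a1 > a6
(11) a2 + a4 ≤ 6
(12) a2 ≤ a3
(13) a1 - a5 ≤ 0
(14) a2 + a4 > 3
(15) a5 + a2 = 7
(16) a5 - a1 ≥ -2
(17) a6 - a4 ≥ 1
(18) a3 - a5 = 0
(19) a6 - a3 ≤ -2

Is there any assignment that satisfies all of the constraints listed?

Unsatisfiable

Constraints 4, 5, 7, 16, 17, and 19 give a2 − a5 ≥ -1, a5 − a1 ≥ -2, a1 − a3 ≥ 0, a3 − a6 ≥ 2, a6 − a4 ≥ 1, a4 − a2 ≥ 1.
Adding all 6 inequalities: the left sides telescope to 0, and the right sides sum to (-1) + (-2) + 0 + 2 + 1 + 1 = 1. So 0 ≥ 1, which is false.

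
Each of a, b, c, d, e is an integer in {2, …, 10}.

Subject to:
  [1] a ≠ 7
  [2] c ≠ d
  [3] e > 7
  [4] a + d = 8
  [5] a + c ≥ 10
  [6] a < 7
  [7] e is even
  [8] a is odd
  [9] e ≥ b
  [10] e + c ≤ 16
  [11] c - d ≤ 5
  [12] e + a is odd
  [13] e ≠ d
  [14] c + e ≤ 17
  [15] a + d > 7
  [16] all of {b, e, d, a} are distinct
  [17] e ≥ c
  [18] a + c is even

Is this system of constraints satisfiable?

Take a = 5, b = 4, c = 7, d = 3, e = 8. Then constraint 4: a + d = 8; constraint 5: a + c = 12, and every other listed constraint is also met.

Satisfiable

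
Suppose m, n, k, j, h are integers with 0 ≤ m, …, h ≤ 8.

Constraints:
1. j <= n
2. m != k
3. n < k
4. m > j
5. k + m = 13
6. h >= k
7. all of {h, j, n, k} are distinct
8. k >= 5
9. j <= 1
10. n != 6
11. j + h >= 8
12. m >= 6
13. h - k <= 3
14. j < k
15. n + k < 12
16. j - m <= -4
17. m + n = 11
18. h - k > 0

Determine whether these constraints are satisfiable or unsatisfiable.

Try m = 7, n = 4, k = 6, j = 0, h = 8.
Check constraint 5: k + m = 13; constraint 11: j + h = 8; constraint 13: h - k = 2. The remaining constraints are straightforward to verify.

Satisfiable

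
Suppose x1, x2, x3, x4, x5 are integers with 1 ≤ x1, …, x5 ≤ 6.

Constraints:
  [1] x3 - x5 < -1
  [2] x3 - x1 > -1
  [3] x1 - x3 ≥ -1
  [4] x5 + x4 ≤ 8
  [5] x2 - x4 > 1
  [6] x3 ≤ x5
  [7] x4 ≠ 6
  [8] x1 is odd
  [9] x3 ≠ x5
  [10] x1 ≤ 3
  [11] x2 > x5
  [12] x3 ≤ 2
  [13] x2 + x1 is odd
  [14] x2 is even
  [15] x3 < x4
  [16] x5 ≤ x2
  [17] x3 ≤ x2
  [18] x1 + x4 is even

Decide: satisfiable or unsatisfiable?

Satisfiable

One satisfying assignment is x1 = 1, x2 = 6, x3 = 1, x4 = 3, x5 = 3.
For the less obvious constraints — constraint 1: x3 - x5 = -2; constraint 2: x3 - x1 = 0 — and the others hold by inspection.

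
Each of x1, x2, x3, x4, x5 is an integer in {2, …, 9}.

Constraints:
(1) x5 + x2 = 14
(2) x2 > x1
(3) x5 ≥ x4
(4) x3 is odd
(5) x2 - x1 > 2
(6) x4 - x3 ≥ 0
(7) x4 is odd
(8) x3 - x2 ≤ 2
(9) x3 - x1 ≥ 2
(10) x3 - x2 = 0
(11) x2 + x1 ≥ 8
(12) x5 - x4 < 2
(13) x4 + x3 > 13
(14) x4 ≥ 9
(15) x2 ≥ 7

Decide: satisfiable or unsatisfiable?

Unsatisfiable

From constraints 3 and 14: x5 ≥ x4 ≥ 9. From constraint 15: x2 ≥ 7. Hence x5 + x2 ≥ 16. But constraint 1 requires x5 + x2 = 14, and 14 < 16. Contradiction.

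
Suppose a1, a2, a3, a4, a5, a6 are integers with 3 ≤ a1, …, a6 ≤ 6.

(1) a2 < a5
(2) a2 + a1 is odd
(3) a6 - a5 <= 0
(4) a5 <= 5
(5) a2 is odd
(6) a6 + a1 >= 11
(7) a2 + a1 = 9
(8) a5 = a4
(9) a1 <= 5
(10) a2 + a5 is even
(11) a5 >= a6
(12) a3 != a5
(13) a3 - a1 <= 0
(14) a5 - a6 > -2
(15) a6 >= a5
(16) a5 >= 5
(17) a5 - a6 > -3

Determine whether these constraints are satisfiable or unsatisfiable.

From constraints 4 and 11: a6 ≤ a5 ≤ 5. From constraint 9: a1 ≤ 5. Hence a6 + a1 ≤ 10. But constraint 6 requires a6 + a1 ≥ 11, and 11 > 10. Contradiction.

Unsatisfiable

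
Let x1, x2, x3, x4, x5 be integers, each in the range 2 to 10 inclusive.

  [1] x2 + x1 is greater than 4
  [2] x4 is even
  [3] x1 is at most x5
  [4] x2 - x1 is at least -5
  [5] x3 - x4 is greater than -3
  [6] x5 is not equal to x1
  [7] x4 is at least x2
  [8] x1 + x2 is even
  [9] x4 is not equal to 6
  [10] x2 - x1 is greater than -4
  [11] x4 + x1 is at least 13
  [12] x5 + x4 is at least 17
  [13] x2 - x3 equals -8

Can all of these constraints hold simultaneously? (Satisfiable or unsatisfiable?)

The assignment x1 = 4, x2 = 2, x3 = 10, x4 = 10, x5 = 10 works:
  constraint 1 holds since x2 + x1 = 6.
  constraint 4 holds since x2 - x1 = -2.
The rest check out directly.

Satisfiable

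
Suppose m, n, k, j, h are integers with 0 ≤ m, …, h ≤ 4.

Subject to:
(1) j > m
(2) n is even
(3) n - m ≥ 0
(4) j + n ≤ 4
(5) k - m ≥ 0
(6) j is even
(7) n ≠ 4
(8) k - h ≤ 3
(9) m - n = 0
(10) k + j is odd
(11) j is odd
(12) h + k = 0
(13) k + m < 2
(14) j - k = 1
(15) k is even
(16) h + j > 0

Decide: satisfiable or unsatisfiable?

Constraint 15 makes k even and constraint 6 makes j even, so k + j must be even. Constraint 10 says k + j is odd — contradiction.

Unsatisfiable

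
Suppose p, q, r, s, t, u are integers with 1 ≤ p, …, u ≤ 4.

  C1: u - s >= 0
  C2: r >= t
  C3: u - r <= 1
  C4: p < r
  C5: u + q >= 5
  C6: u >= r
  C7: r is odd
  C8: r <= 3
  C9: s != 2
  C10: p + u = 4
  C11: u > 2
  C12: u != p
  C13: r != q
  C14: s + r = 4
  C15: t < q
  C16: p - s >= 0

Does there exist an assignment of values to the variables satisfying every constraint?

Setting (p, q, r, s, t, u) = (1, 2, 3, 1, 1, 3) satisfies everything: constraint 1: u - s = 2; constraint 3: u - r = 0, and the others follow.

Satisfiable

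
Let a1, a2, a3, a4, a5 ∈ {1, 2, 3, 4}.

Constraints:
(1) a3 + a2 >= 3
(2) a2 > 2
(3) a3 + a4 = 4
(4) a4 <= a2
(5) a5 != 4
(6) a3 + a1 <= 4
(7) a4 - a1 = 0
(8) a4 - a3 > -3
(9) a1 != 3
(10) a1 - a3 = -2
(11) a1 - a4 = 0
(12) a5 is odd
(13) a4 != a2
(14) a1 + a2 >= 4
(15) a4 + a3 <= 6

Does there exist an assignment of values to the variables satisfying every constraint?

Setting (a1, a2, a3, a4, a5) = (1, 3, 3, 1, 3) satisfies everything: constraint 1: a3 + a2 = 6; constraint 3: a3 + a4 = 4; constraint 6: a3 + a1 = 4, and the others follow.

Satisfiable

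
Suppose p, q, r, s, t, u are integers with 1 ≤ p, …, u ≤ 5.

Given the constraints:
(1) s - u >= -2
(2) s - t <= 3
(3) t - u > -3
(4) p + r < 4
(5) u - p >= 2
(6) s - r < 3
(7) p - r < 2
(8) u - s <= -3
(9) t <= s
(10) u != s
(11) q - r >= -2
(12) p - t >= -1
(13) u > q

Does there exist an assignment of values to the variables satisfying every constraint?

Unsatisfiable

Constraints 2, 5, 8, and 12 give p − t ≥ -1, t − s ≥ -3, s − u ≥ 3, u − p ≥ 2.
Adding all 4 inequalities: the left sides telescope to 0, and the right sides sum to (-1) + (-3) + 3 + 2 = 1. So 0 ≥ 1, which is false.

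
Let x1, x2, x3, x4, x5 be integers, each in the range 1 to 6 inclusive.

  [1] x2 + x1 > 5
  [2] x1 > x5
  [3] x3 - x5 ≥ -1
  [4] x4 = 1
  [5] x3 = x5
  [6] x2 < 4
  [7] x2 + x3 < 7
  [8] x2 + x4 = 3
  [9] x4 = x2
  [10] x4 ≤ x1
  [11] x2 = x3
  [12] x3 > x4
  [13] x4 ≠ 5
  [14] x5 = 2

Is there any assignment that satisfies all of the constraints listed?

Constraint 4 fixes x4 = 1 and constraint 14 fixes x5 = 2. Constraints 5, 9, and 11 give x4 = x2 = x3 = x5, so x4 = x5. But 1 ≠ 2 — contradiction.

Unsatisfiable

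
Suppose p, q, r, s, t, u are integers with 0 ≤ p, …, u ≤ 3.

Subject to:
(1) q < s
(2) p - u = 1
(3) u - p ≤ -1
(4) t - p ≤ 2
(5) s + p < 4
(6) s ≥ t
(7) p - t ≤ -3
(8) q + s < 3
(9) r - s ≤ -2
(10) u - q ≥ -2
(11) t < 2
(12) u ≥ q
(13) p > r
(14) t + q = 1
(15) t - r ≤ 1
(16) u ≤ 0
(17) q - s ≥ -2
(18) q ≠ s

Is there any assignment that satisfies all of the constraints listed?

Unsatisfiable

Constraints 3, 7, 9, 10, 15, and 17 give p − u ≥ 1, u − q ≥ -2, q − s ≥ -2, s − r ≥ 2, r − t ≥ -1, t − p ≥ 3.
Adding all 6 inequalities: the left sides telescope to 0, and the right sides sum to 1 + (-2) + (-2) + 2 + (-1) + 3 = 1. So 0 ≥ 1, which is false.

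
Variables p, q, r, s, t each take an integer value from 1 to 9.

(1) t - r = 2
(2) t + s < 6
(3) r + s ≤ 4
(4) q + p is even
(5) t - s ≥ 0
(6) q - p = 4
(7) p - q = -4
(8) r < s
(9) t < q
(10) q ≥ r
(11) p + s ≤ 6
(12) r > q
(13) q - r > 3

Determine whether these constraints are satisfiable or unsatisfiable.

Unsatisfiable

Constraints 5, 8, 9, and 12 give q < r, r < s, s ≤ t, t < q. Chaining: q < r < s ≤ t < q, which forces q < q — impossible.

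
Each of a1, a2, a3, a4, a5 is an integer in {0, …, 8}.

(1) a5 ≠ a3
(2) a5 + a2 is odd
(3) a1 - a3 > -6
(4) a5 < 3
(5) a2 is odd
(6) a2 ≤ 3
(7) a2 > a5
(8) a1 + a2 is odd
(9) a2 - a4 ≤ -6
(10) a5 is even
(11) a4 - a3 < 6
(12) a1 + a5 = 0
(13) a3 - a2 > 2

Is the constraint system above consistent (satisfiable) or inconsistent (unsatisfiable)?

Satisfiable

One satisfying assignment is a1 = 0, a2 = 1, a3 = 4, a4 = 8, a5 = 0.
For the less obvious constraints — constraint 3: a1 - a3 = -4; constraint 9: a2 - a4 = -7; constraint 11: a4 - a3 = 4 — and the others hold by inspection.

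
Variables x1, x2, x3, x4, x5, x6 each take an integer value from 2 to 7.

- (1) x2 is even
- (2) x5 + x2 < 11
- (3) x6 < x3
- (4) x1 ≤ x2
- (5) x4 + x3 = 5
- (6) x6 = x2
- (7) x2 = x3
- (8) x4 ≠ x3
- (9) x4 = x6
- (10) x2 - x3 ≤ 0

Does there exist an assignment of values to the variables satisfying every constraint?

From constraints 6, 7, and 9, x4 = x6 = x2 = x3, so x4 = x3. But constraint 8 says x4 ≠ x3. Contradiction.

Unsatisfiable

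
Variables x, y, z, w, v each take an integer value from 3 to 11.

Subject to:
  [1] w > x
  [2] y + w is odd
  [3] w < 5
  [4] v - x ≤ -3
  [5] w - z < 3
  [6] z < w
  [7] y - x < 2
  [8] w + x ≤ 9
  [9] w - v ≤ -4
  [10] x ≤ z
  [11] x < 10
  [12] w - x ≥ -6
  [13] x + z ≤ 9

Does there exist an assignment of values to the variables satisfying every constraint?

Unsatisfiable

Constraints 4, 9, and 12 give x − v ≥ 3, v − w ≥ 4, w − x ≥ -6.
Adding all 3 inequalities: the left sides telescope to 0, and the right sides sum to 3 + 4 + (-6) = 1. So 0 ≥ 1, which is false.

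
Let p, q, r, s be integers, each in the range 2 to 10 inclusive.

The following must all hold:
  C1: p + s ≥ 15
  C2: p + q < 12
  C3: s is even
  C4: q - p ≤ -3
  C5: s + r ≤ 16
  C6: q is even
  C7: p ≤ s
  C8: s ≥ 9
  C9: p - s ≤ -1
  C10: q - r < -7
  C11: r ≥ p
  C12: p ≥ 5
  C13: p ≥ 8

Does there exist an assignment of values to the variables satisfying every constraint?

From constraint 8: s ≥ 9. From constraints 11 and 13: r ≥ p ≥ 8. Hence s + r ≥ 17. But constraint 5 requires s + r ≤ 16, and 16 < 17. Contradiction.

Unsatisfiable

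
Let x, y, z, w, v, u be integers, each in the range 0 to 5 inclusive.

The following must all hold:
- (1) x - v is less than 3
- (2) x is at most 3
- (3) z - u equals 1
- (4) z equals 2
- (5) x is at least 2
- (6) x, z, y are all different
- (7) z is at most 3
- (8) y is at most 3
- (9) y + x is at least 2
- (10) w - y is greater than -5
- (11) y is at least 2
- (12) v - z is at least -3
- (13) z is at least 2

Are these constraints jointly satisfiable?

Unsatisfiable

Constraints 2, 5, 7, 8, 11, and 13 confine each of x, z, y to the 2 values {2, 3}.
Constraint 6 requires all 3 of them to be distinct, but only 2 values are available — impossible by the pigeonhole principle.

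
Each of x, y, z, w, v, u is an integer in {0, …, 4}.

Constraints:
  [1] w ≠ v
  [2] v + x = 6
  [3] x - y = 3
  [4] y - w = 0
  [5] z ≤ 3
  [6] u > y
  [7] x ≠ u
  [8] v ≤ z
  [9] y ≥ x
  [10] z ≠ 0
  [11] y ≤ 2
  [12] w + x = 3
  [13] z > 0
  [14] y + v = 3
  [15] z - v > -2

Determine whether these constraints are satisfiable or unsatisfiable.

From constraints 5 and 8: v ≤ z ≤ 3. From constraints 9 and 11: x ≤ y ≤ 2. Hence v + x ≤ 5. But constraint 2 requires v + x = 6, and 6 > 5. Contradiction.

Unsatisfiable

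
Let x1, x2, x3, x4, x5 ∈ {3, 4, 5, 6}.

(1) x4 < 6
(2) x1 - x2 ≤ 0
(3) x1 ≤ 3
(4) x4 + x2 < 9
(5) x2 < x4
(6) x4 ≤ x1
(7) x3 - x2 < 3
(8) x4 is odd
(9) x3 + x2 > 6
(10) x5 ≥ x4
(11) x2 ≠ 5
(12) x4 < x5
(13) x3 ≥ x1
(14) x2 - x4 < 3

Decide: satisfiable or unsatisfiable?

Unsatisfiable

Constraints 2, 5, and 6 give x1 ≤ x2, x2 < x4, x4 ≤ x1. Chaining: x1 ≤ x2 < x4 ≤ x1, which forces x1 < x1 — impossible.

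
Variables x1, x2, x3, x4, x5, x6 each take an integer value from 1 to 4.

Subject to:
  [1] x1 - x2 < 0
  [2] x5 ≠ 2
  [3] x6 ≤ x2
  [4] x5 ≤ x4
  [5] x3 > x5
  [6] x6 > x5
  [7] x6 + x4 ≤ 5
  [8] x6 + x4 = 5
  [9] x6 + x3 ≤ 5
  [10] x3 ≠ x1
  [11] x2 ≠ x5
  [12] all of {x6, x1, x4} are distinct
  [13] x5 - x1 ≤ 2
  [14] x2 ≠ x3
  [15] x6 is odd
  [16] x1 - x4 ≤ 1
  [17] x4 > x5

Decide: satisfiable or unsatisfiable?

The assignment x1 = 1, x2 = 4, x3 = 2, x4 = 2, x5 = 1, x6 = 3 works:
  constraint 1 holds since x1 - x2 = -3.
  constraint 7 holds since x6 + x4 = 5.
The rest check out directly.

Satisfiable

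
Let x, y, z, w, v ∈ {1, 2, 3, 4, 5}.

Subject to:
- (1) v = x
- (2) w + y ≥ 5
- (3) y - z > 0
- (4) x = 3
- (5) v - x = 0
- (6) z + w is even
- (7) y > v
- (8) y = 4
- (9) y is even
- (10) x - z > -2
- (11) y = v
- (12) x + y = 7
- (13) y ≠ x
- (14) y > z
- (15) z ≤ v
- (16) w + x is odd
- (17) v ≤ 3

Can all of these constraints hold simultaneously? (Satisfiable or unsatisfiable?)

Unsatisfiable

Constraint 8 fixes y = 4 and constraint 4 fixes x = 3. Constraints 1 and 11 give y = v = x, so y = x. But 4 ≠ 3 — contradiction.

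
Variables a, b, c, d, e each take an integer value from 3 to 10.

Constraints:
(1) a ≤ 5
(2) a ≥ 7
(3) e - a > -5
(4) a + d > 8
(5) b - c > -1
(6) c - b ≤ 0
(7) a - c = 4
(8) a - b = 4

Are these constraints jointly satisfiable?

Unsatisfiable

From constraint 2: a ≥ 7. From constraint 1: a ≤ 5. But 5 < 7, so no value of a works.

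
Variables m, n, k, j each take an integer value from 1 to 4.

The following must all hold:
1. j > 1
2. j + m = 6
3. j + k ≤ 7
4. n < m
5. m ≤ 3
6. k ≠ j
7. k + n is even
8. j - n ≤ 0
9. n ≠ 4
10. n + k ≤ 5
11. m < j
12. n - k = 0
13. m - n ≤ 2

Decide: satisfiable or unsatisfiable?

Unsatisfiable

Constraints 4, 8, and 11 give m < j, j ≤ n, n < m. Chaining: m < j ≤ n < m, which forces m < m — impossible.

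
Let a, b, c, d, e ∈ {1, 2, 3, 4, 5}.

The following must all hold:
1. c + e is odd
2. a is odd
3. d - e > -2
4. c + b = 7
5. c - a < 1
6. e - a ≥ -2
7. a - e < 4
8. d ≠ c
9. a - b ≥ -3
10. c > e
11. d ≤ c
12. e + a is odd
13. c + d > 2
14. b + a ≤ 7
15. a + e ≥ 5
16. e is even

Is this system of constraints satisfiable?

One satisfying assignment is a = 3, b = 4, c = 3, d = 1, e = 2.
For the less obvious constraints — constraint 3: d - e = -1; constraint 4: c + b = 7; constraint 5: c - a = 0 — and the others hold by inspection.

Satisfiable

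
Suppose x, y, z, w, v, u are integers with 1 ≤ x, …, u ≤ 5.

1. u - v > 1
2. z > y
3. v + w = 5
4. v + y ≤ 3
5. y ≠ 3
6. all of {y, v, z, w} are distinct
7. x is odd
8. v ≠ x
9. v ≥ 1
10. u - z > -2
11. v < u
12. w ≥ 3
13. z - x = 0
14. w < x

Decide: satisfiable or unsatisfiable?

Satisfiable

Take x = 5, y = 2, z = 5, w = 4, v = 1, u = 4. Then constraint 1: u - v = 3; constraint 3: v + w = 5, and every other listed constraint is also met.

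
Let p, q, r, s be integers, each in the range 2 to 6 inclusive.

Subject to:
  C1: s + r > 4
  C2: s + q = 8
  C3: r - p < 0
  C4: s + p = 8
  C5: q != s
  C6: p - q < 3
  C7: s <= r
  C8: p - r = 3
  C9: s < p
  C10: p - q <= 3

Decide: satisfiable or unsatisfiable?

One satisfying assignment is p = 6, q = 6, r = 3, s = 2.
For the less obvious constraints — constraint 1: s + r = 5; constraint 2: s + q = 8; constraint 3: r - p = -3 — and the others hold by inspection.

Satisfiable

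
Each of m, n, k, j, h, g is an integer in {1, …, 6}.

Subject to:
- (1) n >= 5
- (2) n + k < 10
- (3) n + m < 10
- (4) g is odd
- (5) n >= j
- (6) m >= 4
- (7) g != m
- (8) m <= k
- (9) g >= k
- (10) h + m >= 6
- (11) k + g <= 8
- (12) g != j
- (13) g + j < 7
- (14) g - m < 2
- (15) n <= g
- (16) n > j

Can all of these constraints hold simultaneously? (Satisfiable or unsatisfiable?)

From constraints 6 and 8: k ≥ m ≥ 4. From constraints 1 and 15: g ≥ n ≥ 5. Hence k + g ≥ 9. But constraint 11 requires k + g ≤ 8, and 8 < 9. Contradiction.

Unsatisfiable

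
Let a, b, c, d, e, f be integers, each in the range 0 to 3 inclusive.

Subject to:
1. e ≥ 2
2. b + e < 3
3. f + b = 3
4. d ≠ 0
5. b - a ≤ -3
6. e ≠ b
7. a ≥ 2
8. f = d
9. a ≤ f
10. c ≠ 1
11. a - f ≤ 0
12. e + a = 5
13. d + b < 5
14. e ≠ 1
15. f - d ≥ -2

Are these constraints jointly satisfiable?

Take a = 3, b = 0, c = 0, d = 3, e = 2, f = 3. Then constraint 2: b + e = 2; constraint 3: f + b = 3, and every other listed constraint is also met.

Satisfiable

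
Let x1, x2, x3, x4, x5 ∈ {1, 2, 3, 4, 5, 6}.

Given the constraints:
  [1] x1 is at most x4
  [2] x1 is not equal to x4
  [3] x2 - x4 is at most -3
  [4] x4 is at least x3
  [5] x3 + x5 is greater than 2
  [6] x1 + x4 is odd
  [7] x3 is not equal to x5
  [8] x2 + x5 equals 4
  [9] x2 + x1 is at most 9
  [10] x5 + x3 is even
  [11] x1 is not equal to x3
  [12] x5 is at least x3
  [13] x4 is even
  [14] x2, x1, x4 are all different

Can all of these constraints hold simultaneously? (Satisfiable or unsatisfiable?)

Try x1 = 5, x2 = 1, x3 = 1, x4 = 6, x5 = 3.
Check constraint 3: x2 - x4 = -5; constraint 5: x3 + x5 = 4. The remaining constraints are straightforward to verify.

Satisfiable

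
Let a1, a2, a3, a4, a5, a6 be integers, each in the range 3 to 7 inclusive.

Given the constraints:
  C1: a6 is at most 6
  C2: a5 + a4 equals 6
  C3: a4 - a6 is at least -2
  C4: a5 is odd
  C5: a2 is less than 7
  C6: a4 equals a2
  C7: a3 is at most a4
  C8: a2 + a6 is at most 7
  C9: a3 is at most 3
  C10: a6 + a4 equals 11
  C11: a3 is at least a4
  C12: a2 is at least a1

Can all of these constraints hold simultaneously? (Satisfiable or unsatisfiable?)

Unsatisfiable

From constraint 1: a6 ≤ 6. From constraints 9 and 11: a4 ≤ a3 ≤ 3. Hence a6 + a4 ≤ 9. But constraint 10 requires a6 + a4 = 11, and 11 > 9. Contradiction.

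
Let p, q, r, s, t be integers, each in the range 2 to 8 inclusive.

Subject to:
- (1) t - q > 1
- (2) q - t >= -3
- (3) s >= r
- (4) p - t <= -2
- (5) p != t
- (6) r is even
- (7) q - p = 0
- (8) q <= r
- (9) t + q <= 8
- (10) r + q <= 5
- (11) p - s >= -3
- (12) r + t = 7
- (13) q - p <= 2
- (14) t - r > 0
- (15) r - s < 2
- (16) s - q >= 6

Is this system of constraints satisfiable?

Unsatisfiable

Constraints 2, 4, 11, and 16 give q − t ≥ -3, t − p ≥ 2, p − s ≥ -3, s − q ≥ 6.
Adding all 4 inequalities: the left sides telescope to 0, and the right sides sum to (-3) + 2 + (-3) + 6 = 2. So 0 ≥ 2, which is false.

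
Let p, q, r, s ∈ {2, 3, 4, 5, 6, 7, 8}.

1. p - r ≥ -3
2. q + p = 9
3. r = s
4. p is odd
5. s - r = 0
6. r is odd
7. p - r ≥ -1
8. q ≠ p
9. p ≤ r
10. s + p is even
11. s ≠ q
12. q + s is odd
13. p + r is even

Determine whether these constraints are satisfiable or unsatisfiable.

Satisfiable

Setting (p, q, r, s) = (3, 6, 3, 3) satisfies everything: constraint 1: p - r = 0; constraint 2: q + p = 9; constraint 5: s - r = 0, and the others follow.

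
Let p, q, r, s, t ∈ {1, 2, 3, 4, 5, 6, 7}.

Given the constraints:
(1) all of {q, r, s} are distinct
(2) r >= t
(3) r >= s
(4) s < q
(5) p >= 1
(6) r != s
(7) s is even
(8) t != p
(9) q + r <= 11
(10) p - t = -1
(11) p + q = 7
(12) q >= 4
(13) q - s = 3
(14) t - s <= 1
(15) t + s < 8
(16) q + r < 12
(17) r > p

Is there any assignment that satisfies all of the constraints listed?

Satisfiable

Take p = 2, q = 5, r = 6, s = 2, t = 3. Then constraint 9: q + r = 11; constraint 10: p - t = -1; constraint 11: p + q = 7, and every other listed constraint is also met.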